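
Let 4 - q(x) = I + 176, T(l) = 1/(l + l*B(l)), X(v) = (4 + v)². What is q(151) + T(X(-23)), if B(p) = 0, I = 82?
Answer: -91693/361 ≈ -254.00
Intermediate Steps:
T(l) = 1/l (T(l) = 1/(l + l*0) = 1/(l + 0) = 1/l)
q(x) = -254 (q(x) = 4 - (82 + 176) = 4 - 1*258 = 4 - 258 = -254)
q(151) + T(X(-23)) = -254 + 1/((4 - 23)²) = -254 + 1/((-19)²) = -254 + 1/361 = -91693/361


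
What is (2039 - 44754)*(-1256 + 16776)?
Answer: -662936800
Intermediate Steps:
(2039 - 44754)*(-1256 + 16776) = -42715*15520 = -662936800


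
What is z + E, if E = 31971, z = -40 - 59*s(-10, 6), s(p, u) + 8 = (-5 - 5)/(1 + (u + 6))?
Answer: 421829/13 ≈ 32448.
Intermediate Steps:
s(p, u) = -8 - 10/(7 + u) (s(p, u) = -8 + (-5 - 5)/(1 + (u + 6)) = -8 - 10/(1 + (6 + u)) = -8 - 10/(7 + u))
z = 6206/13 (z = -40 - 118*(-33 - 4*6)/(7 + 6) = -40 - 118*(-33 - 24)/13 = -40 - 118*(-57)/13 = -40 - 59*(-114/13) = -40 + 6726/13 = 6206/13 ≈ 477.38)
z + E = 6206/13 + 31971 = 421829/13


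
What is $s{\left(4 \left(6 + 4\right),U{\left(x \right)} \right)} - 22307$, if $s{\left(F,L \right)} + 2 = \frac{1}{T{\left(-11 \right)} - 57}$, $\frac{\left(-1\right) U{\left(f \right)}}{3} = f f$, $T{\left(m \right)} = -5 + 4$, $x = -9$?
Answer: $- \frac{1293923}{58} \approx -22309.0$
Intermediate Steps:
$T{\left(m \right)} = -1$
$U{\left(f \right)} = - 3 f^{2}$ ($U{\left(f \right)} = - 3 f f = - 3 f^{2}$)
$s{\left(F,L \right)} = - \frac{117}{58}$ ($s{\left(F,L \right)} = -2 + \frac{1}{-1 - 57} = -2 + \frac{1}{-58} = -2 - \frac{1}{58} = - \frac{117}{58}$)
$s{\left(4 \left(6 + 4\right),U{\left(x \right)} \right)} - 22307 = - \frac{117}{58} - 22307 = - \frac{1293923}{58}$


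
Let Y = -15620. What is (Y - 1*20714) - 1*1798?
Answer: -38132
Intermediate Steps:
(Y - 1*20714) - 1*1798 = (-15620 - 1*20714) - 1*1798 = (-15620 - 20714) - 1798 = -36334 - 1798 = -38132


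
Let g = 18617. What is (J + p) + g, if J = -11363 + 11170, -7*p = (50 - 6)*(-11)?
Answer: 129452/7 ≈ 18493.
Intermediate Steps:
p = 484/7 (p = -(50 - 6)*(-11)/7 = -44*(-11)/7 = -1/7*(-484) = 484/7 ≈ 69.143)
J = -193
(J + p) + g = (-193 + 484/7) + 18617 = -867/7 + 18617 = 129452/7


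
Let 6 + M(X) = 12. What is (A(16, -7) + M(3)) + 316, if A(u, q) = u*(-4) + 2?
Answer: 260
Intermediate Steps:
A(u, q) = 2 - 4*u (A(u, q) = -4*u + 2 = 2 - 4*u)
M(X) = 6 (M(X) = -6 + 12 = 6)
(A(16, -7) + M(3)) + 316 = ((2 - 4*16) + 6) + 316 = ((2 - 64) + 6) + 316 = (-62 + 6) + 316 = -56 + 316 = 260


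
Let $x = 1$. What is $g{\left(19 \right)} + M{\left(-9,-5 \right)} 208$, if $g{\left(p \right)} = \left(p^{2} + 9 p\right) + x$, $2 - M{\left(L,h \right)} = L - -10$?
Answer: $741$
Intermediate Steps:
$M{\left(L,h \right)} = -8 - L$ ($M{\left(L,h \right)} = 2 - \left(L - -10\right) = 2 - \left(L + 10\right) = 2 - \left(10 + L\right) = -8 - L$)
$g{\left(p \right)} = 1 + p^{2} + 9 p$ ($g{\left(p \right)} = \left(p^{2} + 9 p\right) + 1 = 1 + p^{2} + 9 p$)
$g{\left(19 \right)} + M{\left(-9,-5 \right)} 208 = \left(1 + 19^{2} + 9 \cdot 19\right) + \left(-8 - -9\right) 208 = \left(1 + 361 + 171\right) + \left(-8 + 9\right) 208 = 533 + 1 \cdot 208 = 533 + 208 = 741$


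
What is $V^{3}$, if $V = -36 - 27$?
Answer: $-250047$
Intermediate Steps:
$V = -63$
$V^{3} = \left(-63\right)^{3} = -250047$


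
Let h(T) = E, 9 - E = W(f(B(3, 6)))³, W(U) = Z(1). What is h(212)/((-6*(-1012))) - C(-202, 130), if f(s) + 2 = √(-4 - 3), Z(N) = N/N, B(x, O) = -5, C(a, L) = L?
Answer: -98669/759 ≈ -130.00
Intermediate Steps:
Z(N) = 1
f(s) = -2 + I*√7 (f(s) = -2 + √(-4 - 3) = -2 + √(-7) = -2 + I*√7)
W(U) = 1
E = 8 (E = 9 - 1*1³ = 9 - 1*1 = 9 - 1 = 8)
h(T) = 8
h(212)/((-6*(-1012))) - C(-202, 130) = 8/((-6*(-1012))) - 1*130 = 8/6072 - 130 = 8*(1/6072) - 130 = 1/759 - 130 = -98669/759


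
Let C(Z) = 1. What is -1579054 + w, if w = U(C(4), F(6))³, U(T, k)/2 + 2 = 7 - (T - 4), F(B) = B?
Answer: -1574958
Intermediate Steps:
U(T, k) = 18 - 2*T (U(T, k) = -4 + 2*(7 - (T - 4)) = -4 + 2*(7 - (-4 + T)) = -4 + 2*(7 + (4 - T)) = -4 + 2*(11 - T) = -4 + (22 - 2*T) = 18 - 2*T)
w = 4096 (w = (18 - 2*1)³ = (18 - 2)³ = 16³ = 4096)
-1579054 + w = -1579054 + 4096 = -1574958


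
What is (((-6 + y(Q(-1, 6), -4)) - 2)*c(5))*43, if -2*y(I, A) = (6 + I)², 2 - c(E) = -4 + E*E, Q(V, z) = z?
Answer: 65360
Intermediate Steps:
c(E) = 6 - E² (c(E) = 2 - (-4 + E*E) = 2 - (-4 + E²) = 2 + (4 - E²) = 6 - E²)
y(I, A) = -(6 + I)²/2
(((-6 + y(Q(-1, 6), -4)) - 2)*c(5))*43 = (((-6 - (6 + 6)²/2) - 2)*(6 - 1*5²))*43 = (((-6 - ½*12²) - 2)*(6 - 1*25))*43 = (((-6 - ½*144) - 2)*(6 - 25))*43 = (((-6 - 72) - 2)*(-19))*43 = ((-78 - 2)*(-19))*43 = -80*(-19)*43 = 1520*43 = 65360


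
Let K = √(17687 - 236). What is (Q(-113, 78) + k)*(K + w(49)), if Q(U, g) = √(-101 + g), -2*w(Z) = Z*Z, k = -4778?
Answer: (2401 - 6*√1939)*(4778 - I*√23)/2 ≈ 5.1048e+6 - 5123.9*I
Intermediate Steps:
w(Z) = -Z²/2 (w(Z) = -Z*Z/2 = -Z²/2)
K = 3*√1939 (K = √17451 = 3*√1939 ≈ 132.10)
(Q(-113, 78) + k)*(K + w(49)) = (√(-101 + 78) - 4778)*(3*√1939 - ½*49²) = (√(-23) - 4778)*(3*√1939 - ½*2401) = (I*√23 - 4778)*(3*√1939 - 2401/2) = (-4778 + I*√23)*(-2401/2 + 3*√1939)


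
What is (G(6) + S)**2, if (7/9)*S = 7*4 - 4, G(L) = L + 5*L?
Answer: 219024/49 ≈ 4469.9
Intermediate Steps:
G(L) = 6*L
S = 216/7 (S = 9*(7*4 - 4)/7 = 9*(28 - 4)/7 = (9/7)*24 = 216/7 ≈ 30.857)
(G(6) + S)**2 = (6*6 + 216/7)**2 = (36 + 216/7)**2 = (468/7)**2 = 219024/49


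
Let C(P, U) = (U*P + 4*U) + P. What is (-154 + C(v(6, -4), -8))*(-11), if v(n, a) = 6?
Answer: 2508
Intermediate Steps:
C(P, U) = P + 4*U + P*U (C(P, U) = (P*U + 4*U) + P = (4*U + P*U) + P = P + 4*U + P*U)
(-154 + C(v(6, -4), -8))*(-11) = (-154 + (6 + 4*(-8) + 6*(-8)))*(-11) = (-154 + (6 - 32 - 48))*(-11) = (-154 - 74)*(-11) = -228*(-11) = 2508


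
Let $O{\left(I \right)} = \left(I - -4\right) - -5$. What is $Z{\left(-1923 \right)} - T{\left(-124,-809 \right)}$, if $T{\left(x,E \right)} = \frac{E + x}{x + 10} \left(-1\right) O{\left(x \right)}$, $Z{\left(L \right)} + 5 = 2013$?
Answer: $\frac{40539}{38} \approx 1066.8$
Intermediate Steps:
$Z{\left(L \right)} = 2008$ ($Z{\left(L \right)} = -5 + 2013 = 2008$)
$O{\left(I \right)} = 9 + I$ ($O{\left(I \right)} = \left(I + 4\right) + 5 = \left(4 + I\right) + 5 = 9 + I$)
$T{\left(x,E \right)} = - \frac{\left(9 + x\right) \left(E + x\right)}{10 + x}$ ($T{\left(x,E \right)} = \frac{E + x}{x + 10} \left(-1\right) \left(9 + x\right) = \frac{E + x}{10 + x} \left(-1\right) \left(9 + x\right) = - \frac{E + x}{10 + x} \left(9 + x\right) = - \frac{\left(9 + x\right) \left(E + x\right)}{10 + x}$)
$Z{\left(-1923 \right)} - T{\left(-124,-809 \right)} = 2008 - - \frac{\left(9 - 124\right) \left(-809 - 124\right)}{10 - 124} = 2008 - \left(-1\right) \frac{1}{-114} \left(-115\right) \left(-933\right) = 2008 - \left(-1\right) \left(- \frac{1}{114}\right) \left(-115\right) \left(-933\right) = 2008 - \frac{35765}{38} = \frac{40539}{38}$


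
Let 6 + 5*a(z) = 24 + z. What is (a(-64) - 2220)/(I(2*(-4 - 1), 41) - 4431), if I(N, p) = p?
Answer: 5573/10975 ≈ 0.50779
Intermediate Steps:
a(z) = 18/5 + z/5 (a(z) = -6/5 + (24 + z)/5 = -6/5 + (24/5 + z/5) = 18/5 + z/5)
(a(-64) - 2220)/(I(2*(-4 - 1), 41) - 4431) = ((18/5 + (1/5)*(-64)) - 2220)/(41 - 4431) = ((18/5 - 64/5) - 2220)/(-4390) = (-46/5 - 2220)*(-1/4390) = -11146/5*(-1/4390) = 5573/10975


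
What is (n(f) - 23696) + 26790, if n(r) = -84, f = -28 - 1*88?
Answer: 3010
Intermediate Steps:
f = -116 (f = -28 - 88 = -116)
(n(f) - 23696) + 26790 = (-84 - 23696) + 26790 = -23780 + 26790 = 3010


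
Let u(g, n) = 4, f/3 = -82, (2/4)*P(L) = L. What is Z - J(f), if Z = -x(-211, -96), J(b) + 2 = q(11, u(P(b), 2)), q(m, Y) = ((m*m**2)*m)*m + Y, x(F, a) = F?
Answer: -160842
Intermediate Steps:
P(L) = 2*L
f = -246 (f = 3*(-82) = -246)
q(m, Y) = Y + m**5 (q(m, Y) = (m**3*m)*m + Y = m**4*m + Y = m**5 + Y = Y + m**5)
J(b) = 161053 (J(b) = -2 + (4 + 11**5) = -2 + (4 + 161051) = -2 + 161055 = 161053)
Z = 211 (Z = -1*(-211) = 211)
Z - J(f) = 211 - 1*161053 = 211 - 161053 = -160842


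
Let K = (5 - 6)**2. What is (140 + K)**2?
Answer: 19881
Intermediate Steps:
K = 1 (K = (-1)**2 = 1)
(140 + K)**2 = (140 + 1)**2 = 141**2 = 19881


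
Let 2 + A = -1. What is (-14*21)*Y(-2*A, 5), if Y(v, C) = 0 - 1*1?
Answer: 294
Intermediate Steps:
A = -3 (A = -2 - 1 = -3)
Y(v, C) = -1 (Y(v, C) = 0 - 1 = -1)
(-14*21)*Y(-2*A, 5) = -14*21*(-1) = -294*(-1) = 294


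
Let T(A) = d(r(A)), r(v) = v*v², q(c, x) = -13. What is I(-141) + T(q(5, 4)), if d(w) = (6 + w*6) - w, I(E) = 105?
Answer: -10874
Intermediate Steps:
r(v) = v³
d(w) = 6 + 5*w (d(w) = (6 + 6*w) - w = 6 + 5*w)
T(A) = 6 + 5*A³
I(-141) + T(q(5, 4)) = 105 + (6 + 5*(-13)³) = 105 + (6 + 5*(-2197)) = 105 + (6 - 10985) = 105 - 10979 = -10874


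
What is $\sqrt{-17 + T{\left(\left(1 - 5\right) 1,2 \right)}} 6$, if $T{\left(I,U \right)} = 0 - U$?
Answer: $6 i \sqrt{19} \approx 26.153 i$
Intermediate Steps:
$T{\left(I,U \right)} = - U$
$\sqrt{-17 + T{\left(\left(1 - 5\right) 1,2 \right)}} 6 = \sqrt{-17 - 2} \cdot 6 = \sqrt{-19} \cdot 6 = i \sqrt{19} \cdot 6 = 6 i \sqrt{19}$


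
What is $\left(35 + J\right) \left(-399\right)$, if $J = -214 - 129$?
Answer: $122892$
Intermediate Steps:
$J = -343$
$\left(35 + J\right) \left(-399\right) = \left(35 - 343\right) \left(-399\right) = \left(-308\right) \left(-399\right) = 122892$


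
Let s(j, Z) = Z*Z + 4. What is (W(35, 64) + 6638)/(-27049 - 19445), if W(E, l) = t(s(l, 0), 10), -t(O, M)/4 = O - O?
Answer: -3319/23247 ≈ -0.14277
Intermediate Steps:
s(j, Z) = 4 + Z² (s(j, Z) = Z² + 4 = 4 + Z²)
t(O, M) = 0 (t(O, M) = -4*(O - O) = -4*0 = 0)
W(E, l) = 0
(W(35, 64) + 6638)/(-27049 - 19445) = (0 + 6638)/(-27049 - 19445) = 6638/(-46494) = 6638*(-1/46494) = -3319/23247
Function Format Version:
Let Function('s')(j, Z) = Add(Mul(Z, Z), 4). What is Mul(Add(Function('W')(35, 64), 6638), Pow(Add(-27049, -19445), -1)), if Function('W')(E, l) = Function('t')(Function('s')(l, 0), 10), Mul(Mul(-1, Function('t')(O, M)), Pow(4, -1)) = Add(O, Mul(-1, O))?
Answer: Rational(-3319, 23247) ≈ -0.14277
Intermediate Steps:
Function('s')(j, Z) = Add(4, Pow(Z, 2)) (Function('s')(j, Z) = Add(Pow(Z, 2), 4) = Add(4, Pow(Z, 2)))
Function('t')(O, M) = 0 (Function('t')(O, M) = Mul(-4, Add(O, Mul(-1, O))) = Mul(-4, 0) = 0)
Function('W')(E, l) = 0
Mul(Add(Function('W')(35, 64), 6638), Pow(Add(-27049, -19445), -1)) = Mul(Add(0, 6638), Pow(Add(-27049, -19445), -1)) = Mul(6638, Pow(-46494, -1)) = Mul(6638, Rational(-1, 46494)) = Rational(-3319, 23247)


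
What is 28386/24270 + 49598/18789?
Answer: 289514669/76001505 ≈ 3.8093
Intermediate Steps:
28386/24270 + 49598/18789 = 28386*(1/24270) + 49598*(1/18789) = 4731/4045 + 49598/18789 = 289514669/76001505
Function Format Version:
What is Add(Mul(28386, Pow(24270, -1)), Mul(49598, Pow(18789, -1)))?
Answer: Rational(289514669, 76001505) ≈ 3.8093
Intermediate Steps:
Add(Mul(28386, Pow(24270, -1)), Mul(49598, Pow(18789, -1))) = Add(Mul(28386, Rational(1, 24270)), Mul(49598, Rational(1, 18789))) = Add(Rational(4731, 4045), Rational(49598, 18789)) = Rational(289514669, 76001505)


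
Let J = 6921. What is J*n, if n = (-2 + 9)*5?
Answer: 242235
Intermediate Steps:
n = 35 (n = 7*5 = 35)
J*n = 6921*35 = 242235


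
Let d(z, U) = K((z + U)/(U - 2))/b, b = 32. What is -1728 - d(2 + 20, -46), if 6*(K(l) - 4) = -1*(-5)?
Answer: -331805/192 ≈ -1728.2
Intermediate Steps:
K(l) = 29/6 (K(l) = 4 + (-1*(-5))/6 = 4 + (⅙)*5 = 4 + ⅚ = 29/6)
d(z, U) = 29/192 (d(z, U) = (29/6)/32 = (29/6)*(1/32) = 29/192)
-1728 - d(2 + 20, -46) = -1728 - 1*29/192 = -1728 - 29/192 = -331805/192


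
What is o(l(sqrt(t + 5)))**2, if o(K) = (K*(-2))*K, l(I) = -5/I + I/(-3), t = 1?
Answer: 2401/9 ≈ 266.78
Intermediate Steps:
l(I) = -5/I - I/3 (l(I) = -5/I + I*(-1/3) = -5/I - I/3)
o(K) = -2*K**2 (o(K) = (-2*K)*K = -2*K**2)
o(l(sqrt(t + 5)))**2 = (-2*(-5/sqrt(1 + 5) - sqrt(1 + 5)/3)**2)**2 = (-2*(-5*sqrt(6)/6 - sqrt(6)/3)**2)**2 = (-2*(-7*sqrt(6)/6)**2)**2 = (-2*49/6)**2 = (-49/3)**2 = 2401/9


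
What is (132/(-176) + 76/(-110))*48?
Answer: -3804/55 ≈ -69.164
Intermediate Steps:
(132/(-176) + 76/(-110))*48 = (132*(-1/176) + 76*(-1/110))*48 = (-3/4 - 38/55)*48 = -317/220*48 = -3804/55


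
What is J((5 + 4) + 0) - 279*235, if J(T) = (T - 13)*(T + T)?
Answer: -65637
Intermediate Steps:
J(T) = 2*T*(-13 + T) (J(T) = (-13 + T)*(2*T) = 2*T*(-13 + T))
J((5 + 4) + 0) - 279*235 = 2*((5 + 4) + 0)*(-13 + ((5 + 4) + 0)) - 279*235 = 2*(9 + 0)*(-13 + (9 + 0)) - 65565 = 2*9*(-13 + 9) - 65565 = 2*9*(-4) - 65565 = -72 - 65565 = -65637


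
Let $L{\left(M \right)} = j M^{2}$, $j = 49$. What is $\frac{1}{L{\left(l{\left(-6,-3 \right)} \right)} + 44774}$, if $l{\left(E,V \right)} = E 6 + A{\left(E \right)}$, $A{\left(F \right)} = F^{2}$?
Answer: $\frac{1}{44774} \approx 2.2334 \cdot 10^{-5}$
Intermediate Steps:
$l{\left(E,V \right)} = E^{2} + 6 E$ ($l{\left(E,V \right)} = E 6 + E^{2} = 6 E + E^{2} = E^{2} + 6 E$)
$L{\left(M \right)} = 49 M^{2}$
$\frac{1}{L{\left(l{\left(-6,-3 \right)} \right)} + 44774} = \frac{1}{49 \left(- 6 \left(6 - 6\right)\right)^{2} + 44774} = \frac{1}{49 \left(\left(-6\right) 0\right)^{2} + 44774} = \frac{1}{49 \cdot 0^{2} + 44774} = \frac{1}{49 \cdot 0 + 44774} = \frac{1}{0 + 44774} = \frac{1}{44774}$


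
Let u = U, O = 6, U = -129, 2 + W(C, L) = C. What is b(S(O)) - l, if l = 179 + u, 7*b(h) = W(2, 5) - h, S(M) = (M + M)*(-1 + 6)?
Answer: -410/7 ≈ -58.571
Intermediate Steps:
W(C, L) = -2 + C
S(M) = 10*M (S(M) = (2*M)*5 = 10*M)
b(h) = -h/7 (b(h) = ((-2 + 2) - h)/7 = (0 - h)/7 = (-h)/7 = -h/7)
u = -129
l = 50 (l = 179 - 129 = 50)
b(S(O)) - l = -10*6/7 - 1*50 = -⅐*60 - 50 = -60/7 - 50 = -410/7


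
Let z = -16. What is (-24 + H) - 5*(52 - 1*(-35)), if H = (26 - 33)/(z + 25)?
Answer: -4138/9 ≈ -459.78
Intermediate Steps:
H = -7/9 (H = (26 - 33)/(-16 + 25) = -7/9 ≈ -0.77778)
(-24 + H) - 5*(52 - 1*(-35)) = (-24 - 7/9) - 5*(52 - 1*(-35)) = -223/9 - 5*(52 + 35) = -223/9 - 5*87 = -223/9 - 435 = -4138/9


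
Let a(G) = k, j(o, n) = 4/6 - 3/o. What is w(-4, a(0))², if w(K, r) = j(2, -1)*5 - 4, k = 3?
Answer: 2401/36 ≈ 66.694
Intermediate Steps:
j(o, n) = ⅔ - 3/o (j(o, n) = 4*(⅙) - 3/o = ⅔ - 3/o)
a(G) = 3
w(K, r) = -49/6 (w(K, r) = (⅔ - 3/2)*5 - 4 = -⅚*5 - 4 = -25/6 - 4 = -49/6)
w(-4, a(0))² = (-49/6)² = 2401/36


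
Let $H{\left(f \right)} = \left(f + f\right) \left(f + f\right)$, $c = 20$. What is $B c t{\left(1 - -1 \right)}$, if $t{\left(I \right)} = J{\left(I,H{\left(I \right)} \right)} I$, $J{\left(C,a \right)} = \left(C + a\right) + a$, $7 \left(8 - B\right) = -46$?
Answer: $\frac{138720}{7} \approx 19817.0$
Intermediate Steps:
$B = \frac{102}{7}$ ($B = 8 - - \frac{46}{7} = 8 + \frac{46}{7} = \frac{102}{7} \approx 14.571$)
$H{\left(f \right)} = 4 f^{2}$ ($H{\left(f \right)} = 2 f 2 f = 4 f^{2}$)
$J{\left(C,a \right)} = C + 2 a$
$t{\left(I \right)} = I \left(I + 8 I^{2}\right)$ ($t{\left(I \right)} = \left(I + 2 \cdot 4 I^{2}\right) I = \left(I + 8 I^{2}\right) I = I \left(I + 8 I^{2}\right)$)
$B c t{\left(1 - -1 \right)} = \frac{102}{7} \cdot 20 \left(1 - -1\right)^{2} \left(1 + 8 \left(1 - -1\right)\right) = \frac{2040 \left(1 + 1\right)^{2} \left(1 + 8 \left(1 + 1\right)\right)}{7} = \frac{2040 \cdot 2^{2} \left(1 + 8 \cdot 2\right)}{7} = \frac{2040 \cdot 4 \left(1 + 16\right)}{7} = \frac{2040 \cdot 4 \cdot 17}{7} = \frac{2040}{7} \cdot 68 = \frac{138720}{7}$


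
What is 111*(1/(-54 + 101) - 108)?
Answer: -563325/47 ≈ -11986.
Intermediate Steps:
111*(1/(-54 + 101) - 108) = 111*(1/47 - 108) = 111*(-5075/47) = -563325/47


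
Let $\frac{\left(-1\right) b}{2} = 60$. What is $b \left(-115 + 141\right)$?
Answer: $-3120$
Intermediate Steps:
$b = -120$ ($b = \left(-2\right) 60 = -120$)
$b \left(-115 + 141\right) = - 120 \left(-115 + 141\right) = \left(-120\right) 26 = -3120$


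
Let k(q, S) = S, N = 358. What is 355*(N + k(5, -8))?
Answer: 124250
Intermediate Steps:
355*(N + k(5, -8)) = 355*(358 - 8) = 355*350 = 124250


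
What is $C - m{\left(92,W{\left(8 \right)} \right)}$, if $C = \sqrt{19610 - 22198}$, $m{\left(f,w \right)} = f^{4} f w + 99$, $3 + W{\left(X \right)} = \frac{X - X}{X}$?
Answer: $19772445597 + 2 i \sqrt{647} \approx 1.9772 \cdot 10^{10} + 50.872 i$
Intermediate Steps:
$W{\left(X \right)} = -3$ ($W{\left(X \right)} = -3 + \frac{X - X}{X} = -3 + \frac{0}{X} = -3 + 0 = -3$)
$m{\left(f,w \right)} = 99 + w f^{5}$ ($m{\left(f,w \right)} = f^{5} w + 99 = w f^{5} + 99 = 99 + w f^{5}$)
$C = 2 i \sqrt{647}$ ($C = \sqrt{-2588} = 2 i \sqrt{647} \approx 50.872 i$)
$C - m{\left(92,W{\left(8 \right)} \right)} = 2 i \sqrt{647} - \left(99 - 3 \cdot 92^{5}\right) = 2 i \sqrt{647} - \left(99 - 19772445696\right) = 2 i \sqrt{647} - -19772445597 = 2 i \sqrt{647} + 19772445597 = 19772445597 + 2 i \sqrt{647}$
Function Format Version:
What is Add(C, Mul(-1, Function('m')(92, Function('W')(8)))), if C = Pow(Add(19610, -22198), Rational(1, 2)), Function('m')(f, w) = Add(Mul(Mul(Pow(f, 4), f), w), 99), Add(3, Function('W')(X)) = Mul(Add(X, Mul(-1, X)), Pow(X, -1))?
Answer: Add(19772445597, Mul(2, I, Pow(647, Rational(1, 2)))) ≈ Add(1.9772e+10, Mul(50.872, I))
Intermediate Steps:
Function('W')(X) = -3 (Function('W')(X) = Add(-3, Mul(Add(X, Mul(-1, X)), Pow(X, -1))) = Add(-3, Mul(0, Pow(X, -1))) = Add(-3, 0) = -3)
Function('m')(f, w) = Add(99, Mul(w, Pow(f, 5))) (Function('m')(f, w) = Add(Mul(Pow(f, 5), w), 99) = Add(Mul(w, Pow(f, 5)), 99) = Add(99, Mul(w, Pow(f, 5))))
C = Mul(2, I, Pow(647, Rational(1, 2))) (C = Pow(-2588, Rational(1, 2)) = Mul(2, I, Pow(647, Rational(1, 2))) ≈ Mul(50.872, I))
Add(C, Mul(-1, Function('m')(92, Function('W')(8)))) = Add(Mul(2, I, Pow(647, Rational(1, 2))), Mul(-1, Add(99, Mul(-3, Pow(92, 5))))) = Add(Mul(2, I, Pow(647, Rational(1, 2))), Mul(-1, Add(99, Mul(-3, 6590815232)))) = Add(Mul(2, I, Pow(647, Rational(1, 2))), Mul(-1, Add(99, -19772445696))) = Add(Mul(2, I, Pow(647, Rational(1, 2))), Mul(-1, -19772445597)) = Add(Mul(2, I, Pow(647, Rational(1, 2))), 19772445597) = Add(19772445597, Mul(2, I, Pow(647, Rational(1, 2))))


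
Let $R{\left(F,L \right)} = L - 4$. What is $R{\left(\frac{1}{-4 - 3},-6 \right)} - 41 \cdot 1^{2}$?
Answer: $-51$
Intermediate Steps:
$R{\left(F,L \right)} = -4 + L$ ($R{\left(F,L \right)} = L - 4 = -4 + L$)
$R{\left(\frac{1}{-4 - 3},-6 \right)} - 41 \cdot 1^{2} = \left(-4 - 6\right) - 41 \cdot 1^{2} = -10 - 41 = -51$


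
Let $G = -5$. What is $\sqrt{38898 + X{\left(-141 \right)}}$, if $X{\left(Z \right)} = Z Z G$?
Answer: $27 i \sqrt{83} \approx 245.98 i$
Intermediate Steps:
$X{\left(Z \right)} = - 5 Z^{2}$ ($X{\left(Z \right)} = Z Z \left(-5\right) = Z^{2} \left(-5\right) = - 5 Z^{2}$)
$\sqrt{38898 + X{\left(-141 \right)}} = \sqrt{38898 - 5 \left(-141\right)^{2}} = \sqrt{38898 - 99405} = \sqrt{-60507} = 27 i \sqrt{83}$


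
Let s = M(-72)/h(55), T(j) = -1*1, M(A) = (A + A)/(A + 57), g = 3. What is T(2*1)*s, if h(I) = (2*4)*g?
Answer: -⅖ ≈ -0.40000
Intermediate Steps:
h(I) = 24 (h(I) = (2*4)*3 = 8*3 = 24)
M(A) = 2*A/(57 + A) (M(A) = (2*A)/(57 + A) = 2*A/(57 + A))
T(j) = -1
s = ⅖ (s = (2*(-72)/(57 - 72))/24 = (2*(-72)/(-15))*(1/24) = (2*(-72)*(-1/15))*(1/24) = (48/5)*(1/24) = ⅖ ≈ 0.40000)
T(2*1)*s = -1*⅖ = -⅖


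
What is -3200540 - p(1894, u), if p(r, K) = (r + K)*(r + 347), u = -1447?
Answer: -4202267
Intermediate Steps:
p(r, K) = (347 + r)*(K + r) (p(r, K) = (K + r)*(347 + r) = (347 + r)*(K + r))
-3200540 - p(1894, u) = -3200540 - (1894**2 + 347*(-1447) + 347*1894 - 1447*1894) = -3200540 - (3587236 - 502109 + 657218 - 2740618) = -3200540 - 1*1001727 = -3200540 - 1001727 = -4202267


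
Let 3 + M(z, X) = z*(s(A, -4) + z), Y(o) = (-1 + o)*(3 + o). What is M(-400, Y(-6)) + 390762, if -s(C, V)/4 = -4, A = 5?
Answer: 544359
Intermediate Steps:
s(C, V) = 16 (s(C, V) = -4*(-4) = 16)
M(z, X) = -3 + z*(16 + z)
M(-400, Y(-6)) + 390762 = (-3 + (-400)**2 + 16*(-400)) + 390762 = (-3 + 160000 - 6400) + 390762 = 153597 + 390762 = 544359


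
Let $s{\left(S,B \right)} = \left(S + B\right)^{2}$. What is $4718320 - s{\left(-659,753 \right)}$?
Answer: $4709484$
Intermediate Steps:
$s{\left(S,B \right)} = \left(B + S\right)^{2}$
$4718320 - s{\left(-659,753 \right)} = 4718320 - \left(753 - 659\right)^{2} = 4718320 - 94^{2} = 4718320 - 8836 = 4709484$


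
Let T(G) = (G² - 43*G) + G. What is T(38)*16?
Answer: -2432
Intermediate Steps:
T(G) = G² - 42*G
T(38)*16 = (38*(-42 + 38))*16 = (38*(-4))*16 = -152*16 = -2432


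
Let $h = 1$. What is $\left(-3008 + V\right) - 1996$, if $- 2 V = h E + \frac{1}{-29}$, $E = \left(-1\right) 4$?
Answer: $- \frac{290115}{58} \approx -5002.0$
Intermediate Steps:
$E = -4$
$V = \frac{117}{58}$ ($V = - \frac{1 \left(-4\right) + \frac{1}{-29}}{2} = - \frac{-4 - \frac{1}{29}}{2} = \left(- \frac{1}{2}\right) \left(- \frac{117}{29}\right) = \frac{117}{58} \approx 2.0172$)
$\left(-3008 + V\right) - 1996 = \left(-3008 + \frac{117}{58}\right) - 1996 = - \frac{174347}{58} - 1996 = - \frac{290115}{58}$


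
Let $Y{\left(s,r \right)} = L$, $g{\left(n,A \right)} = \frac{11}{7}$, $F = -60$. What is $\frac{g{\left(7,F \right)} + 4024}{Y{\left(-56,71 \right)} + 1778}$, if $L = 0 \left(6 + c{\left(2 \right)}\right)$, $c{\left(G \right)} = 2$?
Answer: $\frac{28179}{12446} \approx 2.2641$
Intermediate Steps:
$g{\left(n,A \right)} = \frac{11}{7}$ ($g{\left(n,A \right)} = 11 \cdot \frac{1}{7} = \frac{11}{7}$)
$L = 0$ ($L = 0 \left(6 + 2\right) = 0 \cdot 8 = 0$)
$Y{\left(s,r \right)} = 0$
$\frac{g{\left(7,F \right)} + 4024}{Y{\left(-56,71 \right)} + 1778} = \frac{\frac{11}{7} + 4024}{0 + 1778} = \frac{28179}{7 \cdot 1778} = \frac{28179}{7} \cdot \frac{1}{1778} = \frac{28179}{12446}$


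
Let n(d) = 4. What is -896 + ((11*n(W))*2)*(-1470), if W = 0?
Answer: -130256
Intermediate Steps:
-896 + ((11*n(W))*2)*(-1470) = -896 + ((11*4)*2)*(-1470) = -896 + (44*2)*(-1470) = -896 + 88*(-1470) = -896 - 129360 = -130256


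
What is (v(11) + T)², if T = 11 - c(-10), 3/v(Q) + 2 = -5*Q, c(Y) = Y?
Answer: 158404/361 ≈ 438.79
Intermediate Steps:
v(Q) = 3/(-2 - 5*Q)
T = 21 (T = 11 - 1*(-10) = 11 + 10 = 21)
(v(11) + T)² = (-3/(2 + 5*11) + 21)² = (-3/(2 + 55) + 21)² = (-3/57 + 21)² = (-3*1/57 + 21)² = (-1/19 + 21)² = (398/19)² = 158404/361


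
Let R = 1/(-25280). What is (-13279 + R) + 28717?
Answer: 390272639/25280 ≈ 15438.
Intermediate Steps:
R = -1/25280 ≈ -3.9557e-5
(-13279 + R) + 28717 = (-13279 - 1/25280) + 28717 = -335693121/25280 + 28717 = 390272639/25280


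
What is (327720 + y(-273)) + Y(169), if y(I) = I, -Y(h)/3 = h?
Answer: 326940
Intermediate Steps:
Y(h) = -3*h
(327720 + y(-273)) + Y(169) = (327720 - 273) - 3*169 = 327447 - 507 = 326940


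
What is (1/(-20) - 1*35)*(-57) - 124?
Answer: 37477/20 ≈ 1873.8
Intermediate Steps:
(1/(-20) - 1*35)*(-57) - 124 = (-1/20 - 35)*(-57) - 124 = -701/20*(-57) - 124 = 39957/20 - 124 = 37477/20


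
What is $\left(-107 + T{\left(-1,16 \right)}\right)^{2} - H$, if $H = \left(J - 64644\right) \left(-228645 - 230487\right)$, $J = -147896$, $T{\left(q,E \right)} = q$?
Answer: $-97583903616$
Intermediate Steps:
$H = 97583915280$ ($H = \left(-147896 - 64644\right) \left(-228645 - 230487\right) = \left(-212540\right) \left(-459132\right) = 97583915280$)
$\left(-107 + T{\left(-1,16 \right)}\right)^{2} - H = \left(-107 - 1\right)^{2} - 97583915280 = \left(-108\right)^{2} - 97583915280 = 11664 - 97583915280 = -97583903616$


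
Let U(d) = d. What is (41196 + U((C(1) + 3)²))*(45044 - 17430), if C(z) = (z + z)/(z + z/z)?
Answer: 1138028168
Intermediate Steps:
C(z) = 2*z/(1 + z) (C(z) = (2*z)/(z + 1) = (2*z)/(1 + z) = 2*z/(1 + z))
(41196 + U((C(1) + 3)²))*(45044 - 17430) = (41196 + (2*1/(1 + 1) + 3)²)*(45044 - 17430) = (41196 + (2*1/2 + 3)²)*27614 = (41196 + (2*1*(½) + 3)²)*27614 = (41196 + (1 + 3)²)*27614 = (41196 + 4²)*27614 = (41196 + 16)*27614 = 41212*27614 = 1138028168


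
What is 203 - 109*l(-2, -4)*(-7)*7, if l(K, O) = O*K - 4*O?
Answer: 128387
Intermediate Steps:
l(K, O) = -4*O + K*O (l(K, O) = K*O - 4*O = -4*O + K*O)
203 - 109*l(-2, -4)*(-7)*7 = 203 - 109*-4*(-4 - 2)*(-7)*7 = 203 - 109*-4*(-6)*(-7)*7 = 203 - 109*24*(-7)*7 = 203 - (-18312)*7 = 203 - 109*(-1176) = 203 + 128184 = 128387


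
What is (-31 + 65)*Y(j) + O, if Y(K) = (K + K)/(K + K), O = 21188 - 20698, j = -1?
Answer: 524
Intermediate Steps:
O = 490
Y(K) = 1 (Y(K) = (2*K)/((2*K)) = (2*K)*(1/(2*K)) = 1)
(-31 + 65)*Y(j) + O = (-31 + 65)*1 + 490 = 34*1 + 490 = 34 + 490 = 524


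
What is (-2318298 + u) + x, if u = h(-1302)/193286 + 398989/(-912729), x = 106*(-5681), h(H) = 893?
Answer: -515225255971347953/176417737494 ≈ -2.9205e+6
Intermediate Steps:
x = -602186
u = -76303920857/176417737494 (u = 893/193286 + 398989/(-912729) = 893*(1/193286) + 398989*(-1/912729) = 893/193286 - 398989/912729 = -76303920857/176417737494 ≈ -0.43252)
(-2318298 + u) + x = (-2318298 - 76303920857/176417737494) - 602186 = -408988964300786069/176417737494 - 602186 = -515225255971347953/176417737494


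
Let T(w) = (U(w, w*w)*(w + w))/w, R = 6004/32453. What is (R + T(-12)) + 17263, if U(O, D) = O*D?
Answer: 448084575/32453 ≈ 13807.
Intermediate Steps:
U(O, D) = D*O
R = 6004/32453 (R = 6004*(1/32453) = 6004/32453 ≈ 0.18501)
T(w) = 2*w**3 (T(w) = (((w*w)*w)*(w + w))/w = ((w**2*w)*(2*w))/w = (w**3*(2*w))/w = (2*w**4)/w = 2*w**3)
(R + T(-12)) + 17263 = (6004/32453 + 2*(-12)**3) + 17263 = (6004/32453 + 2*(-1728)) + 17263 = (6004/32453 - 3456) + 17263 = -112151564/32453 + 17263 = 448084575/32453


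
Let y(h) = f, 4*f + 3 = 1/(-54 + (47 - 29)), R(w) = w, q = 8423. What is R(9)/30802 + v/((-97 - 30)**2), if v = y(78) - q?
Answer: -18671284829/35769992976 ≈ -0.52198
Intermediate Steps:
f = -109/144 (f = -3/4 + 1/(4*(-54 + (47 - 29))) = -3/4 + 1/(4*(-54 + 18)) = -3/4 + (1/4)/(-36) = -3/4 + (1/4)*(-1/36) = -3/4 - 1/144 = -109/144 ≈ -0.75694)
y(h) = -109/144
v = -1213021/144 (v = -109/144 - 1*8423 = -109/144 - 8423 = -1213021/144 ≈ -8423.8)
R(9)/30802 + v/((-97 - 30)**2) = 9/30802 - 1213021/(144*(-97 - 30)**2) = 9*(1/30802) - 1213021/(144*((-127)**2)) = 9/30802 - 1213021/144/16129 = 9/30802 - 1213021/144*1/16129 = 9/30802 - 1213021/2322576 = -18671284829/35769992976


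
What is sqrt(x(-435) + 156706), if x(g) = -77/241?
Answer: sqrt(9101622629)/241 ≈ 395.86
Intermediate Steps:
x(g) = -77/241 (x(g) = -77*1/241 = -77/241)
sqrt(x(-435) + 156706) = sqrt(-77/241 + 156706) = sqrt(37766069/241) = sqrt(9101622629)/241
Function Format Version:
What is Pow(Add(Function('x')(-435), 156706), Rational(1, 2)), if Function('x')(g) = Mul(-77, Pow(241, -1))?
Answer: Mul(Rational(1, 241), Pow(9101622629, Rational(1, 2))) ≈ 395.86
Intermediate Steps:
Function('x')(g) = Rational(-77, 241) (Function('x')(g) = Mul(-77, Rational(1, 241)) = Rational(-77, 241))
Pow(Add(Function('x')(-435), 156706), Rational(1, 2)) = Pow(Add(Rational(-77, 241), 156706), Rational(1, 2)) = Pow(Rational(37766069, 241), Rational(1, 2)) = Mul(Rational(1, 241), Pow(9101622629, Rational(1, 2)))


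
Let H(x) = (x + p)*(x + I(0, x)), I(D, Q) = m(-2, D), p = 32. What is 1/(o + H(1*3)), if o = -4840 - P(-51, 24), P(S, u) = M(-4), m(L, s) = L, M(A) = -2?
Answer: -1/4803 ≈ -0.00020820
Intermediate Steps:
P(S, u) = -2
I(D, Q) = -2
o = -4838 (o = -4840 - 1*(-2) = -4840 + 2 = -4838)
H(x) = (-2 + x)*(32 + x) (H(x) = (x + 32)*(x - 2) = (32 + x)*(-2 + x) = (-2 + x)*(32 + x))
1/(o + H(1*3)) = 1/(-4838 + (-64 + (1*3)² + 30*(1*3))) = 1/(-4838 + (-64 + 3² + 30*3)) = 1/(-4838 + (-64 + 9 + 90)) = 1/(-4838 + 35) = 1/(-4803) = -1/4803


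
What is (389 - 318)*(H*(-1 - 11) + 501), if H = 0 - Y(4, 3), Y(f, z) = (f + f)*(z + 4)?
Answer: 83283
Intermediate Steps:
Y(f, z) = 2*f*(4 + z) (Y(f, z) = (2*f)*(4 + z) = 2*f*(4 + z))
H = -56 (H = 0 - 2*4*(4 + 3) = 0 - 2*4*7 = 0 - 1*56 = 0 - 56 = -56)
(389 - 318)*(H*(-1 - 11) + 501) = (389 - 318)*(-56*(-1 - 11) + 501) = 71*(-56*(-12) + 501) = 71*(672 + 501) = 71*1173 = 83283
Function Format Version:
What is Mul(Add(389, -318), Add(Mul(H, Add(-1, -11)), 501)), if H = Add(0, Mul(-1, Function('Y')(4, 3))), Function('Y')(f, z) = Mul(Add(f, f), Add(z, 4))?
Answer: 83283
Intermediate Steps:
Function('Y')(f, z) = Mul(2, f, Add(4, z)) (Function('Y')(f, z) = Mul(Mul(2, f), Add(4, z)) = Mul(2, f, Add(4, z)))
H = -56 (H = Add(0, Mul(-1, Mul(2, 4, Add(4, 3)))) = Add(0, Mul(-1, Mul(2, 4, 7))) = Add(0, Mul(-1, 56)) = Add(0, -56) = -56)
Mul(Add(389, -318), Add(Mul(H, Add(-1, -11)), 501)) = Mul(Add(389, -318), Add(Mul(-56, Add(-1, -11)), 501)) = Mul(71, Add(Mul(-56, -12), 501)) = Mul(71, Add(672, 501)) = Mul(71, 1173) = 83283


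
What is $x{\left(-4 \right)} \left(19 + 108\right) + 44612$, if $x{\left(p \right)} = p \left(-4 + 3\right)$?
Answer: $45120$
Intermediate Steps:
$x{\left(p \right)} = - p$ ($x{\left(p \right)} = p \left(-1\right) = - p$)
$x{\left(-4 \right)} \left(19 + 108\right) + 44612 = \left(-1\right) \left(-4\right) \left(19 + 108\right) + 44612 = 4 \cdot 127 + 44612 = 508 + 44612 = 45120$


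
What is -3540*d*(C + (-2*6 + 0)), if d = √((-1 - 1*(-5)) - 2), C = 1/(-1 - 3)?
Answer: 43365*√2 ≈ 61327.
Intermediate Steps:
C = -¼ (C = 1/(-4) = -¼ ≈ -0.25000)
d = √2 (d = √((-1 + 5) - 2) = √(4 - 2) = √2 ≈ 1.4142)
-3540*d*(C + (-2*6 + 0)) = -3540*√2*(-¼ + (-2*6 + 0)) = -3540*√2*(-¼ + (-12 + 0)) = -3540*√2*(-¼ - 12) = -3540*√2*(-49)/4 = -(-43365)*√2 = 43365*√2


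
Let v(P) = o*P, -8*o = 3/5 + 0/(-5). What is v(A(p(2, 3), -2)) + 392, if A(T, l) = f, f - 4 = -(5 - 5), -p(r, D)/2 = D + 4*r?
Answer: 3917/10 ≈ 391.70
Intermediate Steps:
p(r, D) = -8*r - 2*D (p(r, D) = -2*(D + 4*r) = -8*r - 2*D)
o = -3/40 (o = -(3/5 + 0/(-5))/8 = -(3*(⅕) + 0*(-⅕))/8 = -(⅗ + 0)/8 = -⅛*⅗ = -3/40 ≈ -0.075000)
f = 4 (f = 4 - (5 - 5) = 4 - 1*0 = 4 + 0 = 4)
A(T, l) = 4
v(P) = -3*P/40
v(A(p(2, 3), -2)) + 392 = -3/40*4 + 392 = -3/10 + 392 = 3917/10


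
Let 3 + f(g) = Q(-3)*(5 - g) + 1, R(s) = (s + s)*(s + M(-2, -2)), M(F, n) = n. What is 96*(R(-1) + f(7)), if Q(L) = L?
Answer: 960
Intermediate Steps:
R(s) = 2*s*(-2 + s) (R(s) = (s + s)*(s - 2) = (2*s)*(-2 + s) = 2*s*(-2 + s))
f(g) = -17 + 3*g (f(g) = -3 + (-3*(5 - g) + 1) = -3 + ((-15 + 3*g) + 1) = -3 + (-14 + 3*g) = -17 + 3*g)
96*(R(-1) + f(7)) = 96*(2*(-1)*(-2 - 1) + (-17 + 3*7)) = 96*(2*(-1)*(-3) + (-17 + 21)) = 96*(6 + 4) = 96*10 = 960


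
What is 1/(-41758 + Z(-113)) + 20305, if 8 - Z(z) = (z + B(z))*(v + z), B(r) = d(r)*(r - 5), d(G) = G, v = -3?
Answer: 30292745231/1491886 ≈ 20305.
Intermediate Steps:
B(r) = r*(-5 + r) (B(r) = r*(r - 5) = r*(-5 + r))
Z(z) = 8 - (-3 + z)*(z + z*(-5 + z)) (Z(z) = 8 - (z + z*(-5 + z))*(-3 + z) = 8 - (-3 + z)*(z + z*(-5 + z)))
1/(-41758 + Z(-113)) + 20305 = 1/(-41758 + (8 - 1*(-113)³ - 12*(-113) + 7*(-113)²)) + 20305 = 1/(-41758 + (8 - 1*(-1442897) + 1356 + 7*12769)) + 20305 = 1/(-41758 + (8 + 1442897 + 1356 + 89383)) + 20305 = 1/(-41758 + 1533644) + 20305 = 1/1491886 + 20305 = 30292745231/1491886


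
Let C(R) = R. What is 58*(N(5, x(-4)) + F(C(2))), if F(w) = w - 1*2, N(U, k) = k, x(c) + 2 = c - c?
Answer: -116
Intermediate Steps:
x(c) = -2 (x(c) = -2 + (c - c) = -2 + 0 = -2)
F(w) = -2 + w (F(w) = w - 2 = -2 + w)
58*(N(5, x(-4)) + F(C(2))) = 58*(-2 + (-2 + 2)) = 58*(-2 + 0) = 58*(-2) = -116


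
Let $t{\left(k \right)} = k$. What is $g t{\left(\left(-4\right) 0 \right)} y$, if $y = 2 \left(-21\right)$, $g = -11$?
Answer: $0$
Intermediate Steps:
$y = -42$
$g t{\left(\left(-4\right) 0 \right)} y = - 11 \left(\left(-4\right) 0\right) \left(-42\right) = \left(-11\right) 0 \left(-42\right) = 0 \left(-42\right) = 0$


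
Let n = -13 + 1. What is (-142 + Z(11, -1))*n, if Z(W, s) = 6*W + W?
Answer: 780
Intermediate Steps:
Z(W, s) = 7*W
n = -12
(-142 + Z(11, -1))*n = (-142 + 7*11)*(-12) = (-142 + 77)*(-12) = -65*(-12) = 780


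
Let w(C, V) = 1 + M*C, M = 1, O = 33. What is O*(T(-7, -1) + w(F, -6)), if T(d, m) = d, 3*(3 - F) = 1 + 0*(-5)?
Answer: -110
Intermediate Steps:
F = 8/3 (F = 3 - (1 + 0*(-5))/3 = 3 - (1 + 0)/3 = 3 - 1/3*1 = 3 - 1/3 = 8/3 ≈ 2.6667)
w(C, V) = 1 + C (w(C, V) = 1 + 1*C = 1 + C)
O*(T(-7, -1) + w(F, -6)) = 33*(-7 + (1 + 8/3)) = 33*(-7 + 11/3) = 33*(-10/3) = -110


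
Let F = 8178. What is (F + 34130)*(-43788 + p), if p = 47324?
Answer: 149601088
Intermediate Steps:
(F + 34130)*(-43788 + p) = (8178 + 34130)*(-43788 + 47324) = 42308*3536 = 149601088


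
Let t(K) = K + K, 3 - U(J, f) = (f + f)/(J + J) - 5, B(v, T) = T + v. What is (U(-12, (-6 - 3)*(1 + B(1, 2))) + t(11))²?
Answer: 729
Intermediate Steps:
U(J, f) = 8 - f/J (U(J, f) = 3 - ((f + f)/(J + J) - 5) = 3 - ((2*f)/((2*J)) - 5) = 3 - ((2*f)*(1/(2*J)) - 5) = 3 - (f/J - 5) = 3 - (-5 + f/J) = 3 + (5 - f/J) = 8 - f/J)
t(K) = 2*K
(U(-12, (-6 - 3)*(1 + B(1, 2))) + t(11))² = ((8 - 1*(-6 - 3)*(1 + (2 + 1))/(-12)) + 2*11)² = ((8 - 1*(-9*(1 + 3))*(-1/12)) + 22)² = ((8 - 1*(-9*4)*(-1/12)) + 22)² = ((8 - 1*(-36)*(-1/12)) + 22)² = ((8 - 3) + 22)² = (5 + 22)² = 27² = 729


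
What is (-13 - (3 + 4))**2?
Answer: 400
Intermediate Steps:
(-13 - (3 + 4))**2 = (-13 - 1*7)**2 = (-13 - 7)**2 = (-20)**2 = 400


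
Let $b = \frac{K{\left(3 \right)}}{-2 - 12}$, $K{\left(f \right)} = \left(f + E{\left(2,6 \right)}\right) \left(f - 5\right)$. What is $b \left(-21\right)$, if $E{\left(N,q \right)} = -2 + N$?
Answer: $-9$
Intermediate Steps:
$K{\left(f \right)} = f \left(-5 + f\right)$ ($K{\left(f \right)} = \left(f + \left(-2 + 2\right)\right) \left(f - 5\right) = \left(f + 0\right) \left(-5 + f\right) = f \left(-5 + f\right)$)
$b = \frac{3}{7}$ ($b = \frac{3 \left(-5 + 3\right)}{-2 - 12} = \frac{3 \left(-2\right)}{-2 - 12} = - \frac{6}{-14} = \left(-6\right) \left(- \frac{1}{14}\right) = \frac{3}{7} \approx 0.42857$)
$b \left(-21\right) = \frac{3}{7} \left(-21\right) = -9$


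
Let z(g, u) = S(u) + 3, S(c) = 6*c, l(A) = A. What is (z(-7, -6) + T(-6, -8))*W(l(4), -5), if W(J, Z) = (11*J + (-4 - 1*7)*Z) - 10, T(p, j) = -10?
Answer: -3827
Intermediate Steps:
W(J, Z) = -10 - 11*Z + 11*J (W(J, Z) = (11*J + (-4 - 7)*Z) - 10 = (11*J - 11*Z) - 10 = (-11*Z + 11*J) - 10 = -10 - 11*Z + 11*J)
z(g, u) = 3 + 6*u (z(g, u) = 6*u + 3 = 3 + 6*u)
(z(-7, -6) + T(-6, -8))*W(l(4), -5) = ((3 + 6*(-6)) - 10)*(-10 - 11*(-5) + 11*4) = ((3 - 36) - 10)*(-10 + 55 + 44) = (-33 - 10)*89 = -43*89 = -3827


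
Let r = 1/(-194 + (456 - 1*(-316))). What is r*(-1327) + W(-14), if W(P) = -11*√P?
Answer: -1327/578 - 11*I*√14 ≈ -2.2958 - 41.158*I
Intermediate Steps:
r = 1/578 (r = 1/(-194 + (456 + 316)) = 1/(-194 + 772) = 1/578 ≈ 0.0017301)
r*(-1327) + W(-14) = (1/578)*(-1327) - 11*I*√14 = -1327/578 - 11*I*√14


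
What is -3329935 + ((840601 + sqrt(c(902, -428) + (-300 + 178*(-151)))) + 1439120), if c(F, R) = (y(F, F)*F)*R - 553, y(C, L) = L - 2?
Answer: -1050214 + I*sqrt(347478131) ≈ -1.0502e+6 + 18641.0*I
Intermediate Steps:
y(C, L) = -2 + L
c(F, R) = -553 + F*R*(-2 + F) (c(F, R) = ((-2 + F)*F)*R - 553 = (F*(-2 + F))*R - 553 = F*R*(-2 + F) - 553 = -553 + F*R*(-2 + F))
-3329935 + ((840601 + sqrt(c(902, -428) + (-300 + 178*(-151)))) + 1439120) = -3329935 + ((840601 + sqrt((-553 + 902*(-428)*(-2 + 902)) + (-300 + 178*(-151)))) + 1439120) = -3329935 + ((840601 + sqrt((-553 + 902*(-428)*900) + (-300 - 26878))) + 1439120) = -3329935 + ((840601 + sqrt((-553 - 347450400) - 27178)) + 1439120) = -3329935 + ((840601 + sqrt(-347450953 - 27178)) + 1439120) = -3329935 + ((840601 + sqrt(-347478131)) + 1439120) = -3329935 + ((840601 + I*sqrt(347478131)) + 1439120) = -3329935 + (2279721 + I*sqrt(347478131)) = -1050214 + I*sqrt(347478131)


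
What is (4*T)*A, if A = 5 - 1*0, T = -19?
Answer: -380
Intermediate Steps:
A = 5 (A = 5 + 0 = 5)
(4*T)*A = (4*(-19))*5 = -76*5 = -380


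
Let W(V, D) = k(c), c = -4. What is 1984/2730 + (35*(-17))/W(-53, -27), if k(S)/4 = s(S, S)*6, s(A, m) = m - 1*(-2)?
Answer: 286597/21840 ≈ 13.123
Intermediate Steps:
s(A, m) = 2 + m (s(A, m) = m + 2 = 2 + m)
k(S) = 48 + 24*S (k(S) = 4*((2 + S)*6) = 4*(12 + 6*S) = 48 + 24*S)
W(V, D) = -48 (W(V, D) = 48 + 24*(-4) = 48 - 96 = -48)
1984/2730 + (35*(-17))/W(-53, -27) = 1984/2730 + (35*(-17))/(-48) = 1984*(1/2730) - 595*(-1/48) = 992/1365 + 595/48 = 286597/21840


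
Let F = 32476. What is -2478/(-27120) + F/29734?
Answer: 79535831/67198840 ≈ 1.1836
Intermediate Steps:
-2478/(-27120) + F/29734 = -2478/(-27120) + 32476/29734 = -2478*(-1/27120) + 32476*(1/29734) = 413/4520 + 16238/14867 = 79535831/67198840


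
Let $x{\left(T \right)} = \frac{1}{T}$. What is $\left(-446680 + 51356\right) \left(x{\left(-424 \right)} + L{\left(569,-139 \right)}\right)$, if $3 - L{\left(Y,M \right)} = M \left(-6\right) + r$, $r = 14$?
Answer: $\frac{35409269511}{106} \approx 3.3405 \cdot 10^{8}$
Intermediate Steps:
$L{\left(Y,M \right)} = -11 + 6 M$ ($L{\left(Y,M \right)} = 3 - \left(M \left(-6\right) + 14\right) = 3 - \left(- 6 M + 14\right) = 3 - \left(14 - 6 M\right) = 3 + \left(-14 + 6 M\right) = -11 + 6 M$)
$\left(-446680 + 51356\right) \left(x{\left(-424 \right)} + L{\left(569,-139 \right)}\right) = \left(-446680 + 51356\right) \left(\frac{1}{-424} + \left(-11 + 6 \left(-139\right)\right)\right) = - 395324 \left(- \frac{1}{424} - 845\right) = \left(-395324\right) \left(- \frac{358281}{424}\right) = \frac{35409269511}{106}$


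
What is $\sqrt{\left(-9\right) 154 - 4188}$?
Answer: $i \sqrt{5574} \approx 74.659 i$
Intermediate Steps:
$\sqrt{\left(-9\right) 154 - 4188} = \sqrt{-1386 - 4188} = \sqrt{-5574} = i \sqrt{5574}$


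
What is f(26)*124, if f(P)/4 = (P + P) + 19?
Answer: 35216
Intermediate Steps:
f(P) = 76 + 8*P (f(P) = 4*((P + P) + 19) = 4*(2*P + 19) = 4*(19 + 2*P) = 76 + 8*P)
f(26)*124 = (76 + 8*26)*124 = (76 + 208)*124 = 284*124 = 35216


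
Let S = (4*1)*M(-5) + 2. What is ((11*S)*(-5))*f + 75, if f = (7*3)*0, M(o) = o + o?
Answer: 75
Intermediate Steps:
M(o) = 2*o
S = -38 (S = (4*1)*(2*(-5)) + 2 = 4*(-10) + 2 = -40 + 2 = -38)
f = 0 (f = 21*0 = 0)
((11*S)*(-5))*f + 75 = ((11*(-38))*(-5))*0 + 75 = -418*(-5)*0 + 75 = 2090*0 + 75 = 0 + 75 = 75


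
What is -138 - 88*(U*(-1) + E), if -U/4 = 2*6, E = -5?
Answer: -3922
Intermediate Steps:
U = -48 (U = -8*6 = -4*12 = -48)
-138 - 88*(U*(-1) + E) = -138 - 88*(-48*(-1) - 5) = -138 - 88*(48 - 5) = -138 - 88*43 = -138 - 3784 = -3922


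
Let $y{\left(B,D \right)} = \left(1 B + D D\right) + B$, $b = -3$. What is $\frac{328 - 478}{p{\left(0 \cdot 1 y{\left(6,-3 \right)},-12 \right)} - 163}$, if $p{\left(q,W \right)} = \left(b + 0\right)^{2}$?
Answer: $\frac{75}{77} \approx 0.97403$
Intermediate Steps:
$y{\left(B,D \right)} = D^{2} + 2 B$ ($y{\left(B,D \right)} = \left(B + D^{2}\right) + B = D^{2} + 2 B$)
$p{\left(q,W \right)} = 9$ ($p{\left(q,W \right)} = \left(-3 + 0\right)^{2} = \left(-3\right)^{2} = 9$)
$\frac{328 - 478}{p{\left(0 \cdot 1 y{\left(6,-3 \right)},-12 \right)} - 163} = \frac{328 - 478}{9 - 163} = - \frac{150}{-154} = \left(-150\right) \left(- \frac{1}{154}\right) = \frac{75}{77}$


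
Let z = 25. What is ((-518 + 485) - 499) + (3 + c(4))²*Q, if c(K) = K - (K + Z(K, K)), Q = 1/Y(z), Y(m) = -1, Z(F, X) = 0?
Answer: -541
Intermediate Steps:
Q = -1 (Q = 1/(-1) = -1)
c(K) = 0 (c(K) = K - (K + 0) = K - K = 0)
((-518 + 485) - 499) + (3 + c(4))²*Q = ((-518 + 485) - 499) + (3 + 0)²*(-1) = (-33 - 499) + 3²*(-1) = -532 + 9*(-1) = -532 - 9 = -541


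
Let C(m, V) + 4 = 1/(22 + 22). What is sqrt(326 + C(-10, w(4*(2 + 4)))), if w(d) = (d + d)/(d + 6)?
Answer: sqrt(155859)/22 ≈ 17.945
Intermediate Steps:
w(d) = 2*d/(6 + d) (w(d) = (2*d)/(6 + d) = 2*d/(6 + d))
C(m, V) = -175/44 (C(m, V) = -4 + 1/(22 + 22) = -4 + 1/44 = -175/44)
sqrt(326 + C(-10, w(4*(2 + 4)))) = sqrt(326 - 175/44) = sqrt(14169/44) = sqrt(155859)/22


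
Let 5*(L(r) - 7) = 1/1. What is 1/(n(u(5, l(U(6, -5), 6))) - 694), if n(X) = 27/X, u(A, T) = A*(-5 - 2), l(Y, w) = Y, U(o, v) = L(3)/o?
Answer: -35/24317 ≈ -0.0014393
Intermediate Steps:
L(r) = 36/5 (L(r) = 7 + (1/5)/1 = 7 + (1/5)*1 = 7 + 1/5 = 36/5)
U(o, v) = 36/(5*o)
u(A, T) = -7*A (u(A, T) = A*(-7) = -7*A)
1/(n(u(5, l(U(6, -5), 6))) - 694) = 1/(27/((-7*5)) - 694) = 1/(27/(-35) - 694) = 1/(27*(-1/35) - 694) = 1/(-27/35 - 694) = 1/(-24317/35) = -35/24317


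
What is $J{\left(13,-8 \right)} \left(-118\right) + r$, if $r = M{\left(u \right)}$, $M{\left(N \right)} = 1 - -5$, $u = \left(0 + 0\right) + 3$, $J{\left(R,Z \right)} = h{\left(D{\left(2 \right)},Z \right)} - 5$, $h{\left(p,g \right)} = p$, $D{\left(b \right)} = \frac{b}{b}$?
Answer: $478$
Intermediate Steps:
$D{\left(b \right)} = 1$
$J{\left(R,Z \right)} = -4$ ($J{\left(R,Z \right)} = 1 - 5 = -4$)
$u = 3$ ($u = 0 + 3 = 3$)
$M{\left(N \right)} = 6$ ($M{\left(N \right)} = 1 + 5 = 6$)
$r = 6$
$J{\left(13,-8 \right)} \left(-118\right) + r = \left(-4\right) \left(-118\right) + 6 = 472 + 6 = 478$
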